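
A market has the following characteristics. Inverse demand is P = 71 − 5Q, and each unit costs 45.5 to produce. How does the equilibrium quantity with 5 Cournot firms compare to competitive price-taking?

In a 5-firm Cournot equilibrium, symmetry and the first-order condition give q = (71 − 45.5)/(30) = 0.85. So Q = 4.25 and P = 49.75.
Competitive firms price at marginal cost: P = 45.5, giving Q = 5.1.

Cournot: Q = 4.25; Competition: Q = 5.1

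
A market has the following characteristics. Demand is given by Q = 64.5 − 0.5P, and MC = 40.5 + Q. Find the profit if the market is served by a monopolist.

Inverting demand: P = 129 − 2Q.
Monopoly sets MR = MC: 129 − 4Q = 40.5 + Q ⇒ Q = 17.7, P = 129 − 2·17.7 = 93.6.
Profit = 93.6·17.7 − (40.5·17.7 + ½·1·17.7²) = 783.225.

Profit = 783.225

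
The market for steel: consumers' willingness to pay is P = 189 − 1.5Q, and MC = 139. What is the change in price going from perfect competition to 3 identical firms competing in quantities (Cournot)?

Under competition P = MC = 139, so Q = (189 − 139)/1.5 = 100/3.
In a 3-firm Cournot equilibrium, symmetry and the first-order condition give q = (189 − 139)/(6) = 25/3. So Q = 25 and P = 151.5.
Change in price: 151.5 − 139 = 12.5.

P rises by 12.5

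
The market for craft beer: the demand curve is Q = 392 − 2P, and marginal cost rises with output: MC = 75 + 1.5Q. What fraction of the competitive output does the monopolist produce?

Inverting demand: P = 196 − 0.5Q.
A monopolist chooses Q where MR = MC. MR = 196 − Q; setting this equal to 75 + 1.5Q gives Q = 48.4 and P = 171.8.
Under competition P = MC: 196 − 0.5Q = 75 + 1.5Q ⇒ Q = 60.5, P = 165.75.
Ratio Q_m/Q_c = 48.4/60.5 = 0.8.

Q_m/Q_c = 0.8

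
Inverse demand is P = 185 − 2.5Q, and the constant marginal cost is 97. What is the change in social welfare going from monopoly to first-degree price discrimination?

Social welfare rises by 387.2

The monopolist equates marginal revenue to marginal cost: 185 − 5Q = 97, so Q = 17.6. From demand, P = 141.
CS = ½·(185 − 141)·17.6 = 387.2; PS = (141 − 97)·17.6 = 774.4; TS = 1161.6.
With perfect price discrimination, output is the efficient level Q = 35.2 (where demand meets MC), but every buyer pays their willingness to pay: CS = 0 and PS = total surplus.
TS = 1548.8 (equal to competitive TS).
Change in social welfare: 1548.8 − 1161.6 = 387.2.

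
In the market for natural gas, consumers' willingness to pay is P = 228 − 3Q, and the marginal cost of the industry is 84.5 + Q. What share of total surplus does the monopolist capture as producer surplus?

PS/TS = 0.7

Monopoly sets MR = MC: 228 − 6Q = 84.5 + Q ⇒ Q = 20.5, P = 228 − 3·20.5 = 166.5.
CS = ½·(228 − 166.5)·20.5 = 630.375.
PS = P·Q − VC(Q) = 166.5·20.5 − (84.5·20.5 + ½·1·20.5²) = 1470.875.
Share captured = PS/TS = 1470.875/2101.25 = 0.7.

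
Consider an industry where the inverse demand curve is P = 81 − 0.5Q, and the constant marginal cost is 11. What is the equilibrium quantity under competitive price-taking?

Q = 140

Competitive firms price at marginal cost: P = 11, giving Q = 140.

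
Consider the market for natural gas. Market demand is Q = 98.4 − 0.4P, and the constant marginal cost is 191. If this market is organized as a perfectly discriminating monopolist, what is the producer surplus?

Inverting demand: P = 246 − 2.5Q.
With perfect price discrimination, output is the efficient level Q = 22 (where demand meets MC), but every buyer pays their willingness to pay: CS = 0 and PS = total surplus.
PS = ½·(246 − 191)·22 = 605.

PS = 605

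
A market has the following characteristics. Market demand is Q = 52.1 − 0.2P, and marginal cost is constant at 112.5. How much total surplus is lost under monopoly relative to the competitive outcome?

DWL = 547.6

Inverting demand: P = 260.5 − 5Q.
Competitive firms price at marginal cost: P = 112.5, giving Q = 29.6.
A monopolist chooses Q where MR = MC. MR = 260.5 − 10Q; setting this equal to 112.5 gives Q = 14.8 and P = 186.5.
DWL is the triangle between Q = 14.8 and Q = 29.6: ½·(29.6 − 14.8)·(186.5 − 112.5) = 547.6.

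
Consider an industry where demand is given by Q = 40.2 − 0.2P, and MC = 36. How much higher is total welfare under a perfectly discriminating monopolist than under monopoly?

Inverting demand: P = 201 − 5Q.
The monopolist equates marginal revenue to marginal cost: 201 − 10Q = 36, so Q = 16.5. From demand, P = 118.5.
CS = ½·(201 − 118.5)·16.5 = 680.625; PS = (118.5 − 36)·16.5 = 1361.25; TS = 2041.875.
With perfect price discrimination, output is the efficient level Q = 33 (where demand meets MC), but every buyer pays their willingness to pay: CS = 0 and PS = total surplus.
TS = 2722.5 (equal to competitive TS).
Change in total welfare: 2722.5 − 2041.875 = 680.625.

Total welfare rises by 680.625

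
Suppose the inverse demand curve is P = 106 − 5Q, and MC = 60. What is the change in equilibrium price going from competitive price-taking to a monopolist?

P rises by 23

Competitive firms price at marginal cost: P = 60, giving Q = 9.2.
Monopoly sets MR = MC: 106 − 10Q = 60 ⇒ Q = 4.6, P = 106 − 5·4.6 = 83.
Change in equilibrium price: 83 − 60 = 23.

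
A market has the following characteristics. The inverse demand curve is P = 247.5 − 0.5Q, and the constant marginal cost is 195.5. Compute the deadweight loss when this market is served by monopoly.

Competitive firms price at marginal cost: P = 195.5, giving Q = 104.
A monopolist chooses Q where MR = MC. MR = 247.5 − Q; setting this equal to 195.5 gives Q = 52 and P = 221.5.
DWL is the triangle between Q = 52 and Q = 104: ½·(104 − 52)·(221.5 − 195.5) = 676.

DWL = 676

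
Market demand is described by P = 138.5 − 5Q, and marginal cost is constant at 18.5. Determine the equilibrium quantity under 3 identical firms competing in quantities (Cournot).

With 3 symmetric Cournot firms, each firm's FOC gives 138.5 − 20q = 18.5, so q = 6, Q = 3·6 = 18, and P = 48.5.

Q = 18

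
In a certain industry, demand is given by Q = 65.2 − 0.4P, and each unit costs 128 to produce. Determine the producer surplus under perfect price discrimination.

Inverting demand: P = 163 − 2.5Q.
With perfect price discrimination, output is the efficient level Q = 14 (where demand meets MC), but every buyer pays their willingness to pay: CS = 0 and PS = total surplus.
PS = ½·(163 − 128)·14 = 245.

PS = 245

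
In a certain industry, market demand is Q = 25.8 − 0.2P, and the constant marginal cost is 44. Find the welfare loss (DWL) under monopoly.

Inverting demand: P = 129 − 5Q.
Competitive firms price at marginal cost: P = 44, giving Q = 17.
The monopolist equates marginal revenue to marginal cost: 129 − 10Q = 44, so Q = 8.5. From demand, P = 86.5.
DWL is the triangle between Q = 8.5 and Q = 17: ½·(17 − 8.5)·(86.5 − 44) = 180.625.

DWL = 180.625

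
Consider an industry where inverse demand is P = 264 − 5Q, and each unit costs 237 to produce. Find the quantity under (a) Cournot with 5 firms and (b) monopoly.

Cournot with 5 identical firms: the symmetric best-response condition is 264 − 30q = 237. Each firm produces q = 0.9, total output Q = 4.5, price P = 241.5.
Monopoly sets MR = MC: 264 − 10Q = 237 ⇒ Q = 2.7, P = 264 − 5·2.7 = 250.5.

Cournot: Q = 4.5; Monopoly: Q = 2.7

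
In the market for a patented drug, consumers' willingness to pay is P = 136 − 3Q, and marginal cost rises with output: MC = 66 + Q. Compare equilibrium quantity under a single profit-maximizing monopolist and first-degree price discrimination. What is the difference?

A monopolist chooses Q where MR = MC. MR = 136 − 6Q; setting this equal to 66 + Q gives Q = 10 and P = 106.
A perfectly discriminating monopolist sells every unit with P(Q) ≥ MC(Q), so output equals the competitive quantity Q = 17.5. Each buyer pays their reservation price, so CS = 0 and the firm captures all surplus.
Change in equilibrium quantity: 17.5 − 10 = 7.5.

Q rises by 7.5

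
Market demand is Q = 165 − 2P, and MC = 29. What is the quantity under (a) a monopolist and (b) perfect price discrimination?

Monopoly: Q = 53.5; Perfect PD: Q = 107

Inverting demand: P = 82.5 − 0.5Q.
The monopolist equates marginal revenue to marginal cost: 82.5 − Q = 29, so Q = 53.5. From demand, P = 55.75.
A perfectly discriminating monopolist sells every unit with P(Q) ≥ MC(Q), so output equals the competitive quantity Q = 107. Each buyer pays their reservation price, so CS = 0 and the firm captures all surplus.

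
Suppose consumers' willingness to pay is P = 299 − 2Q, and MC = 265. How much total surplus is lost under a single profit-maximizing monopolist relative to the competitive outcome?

DWL = 72.25

Competitive firms price at marginal cost: P = 265, giving Q = 17.
The monopolist equates marginal revenue to marginal cost: 299 − 4Q = 265, so Q = 8.5. From demand, P = 282.
DWL is the triangle between Q = 8.5 and Q = 17: ½·(17 − 8.5)·(282 − 265) = 72.25.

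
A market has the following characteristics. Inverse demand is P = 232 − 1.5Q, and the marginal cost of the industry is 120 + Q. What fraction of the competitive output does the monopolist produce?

The monopolist equates marginal revenue to marginal cost: 232 − 3Q = 120 + Q, so Q = 28. From demand, P = 190.
Under competition P = MC: 232 − 1.5Q = 120 + Q ⇒ Q = 44.8, P = 164.8.
Ratio Q_m/Q_c = 28/44.8 = 0.625.

Q_m/Q_c = 0.625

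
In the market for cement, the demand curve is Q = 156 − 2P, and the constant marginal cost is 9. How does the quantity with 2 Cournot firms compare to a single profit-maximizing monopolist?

Cournot: Q = 92; Monopoly: Q = 69

Inverting demand: P = 78 − 0.5Q.
Cournot with 2 identical firms: the symmetric best-response condition is 78 − 1.5q = 9. Each firm produces q = 46, total output Q = 92, price P = 32.
The monopolist equates marginal revenue to marginal cost: 78 − Q = 9, so Q = 69. From demand, P = 43.5.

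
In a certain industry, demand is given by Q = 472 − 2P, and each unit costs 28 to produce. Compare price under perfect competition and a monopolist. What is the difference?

Inverting demand: P = 236 − 0.5Q.
Under competition P = MC = 28, so Q = (236 − 28)/0.5 = 416.
Monopoly sets MR = MC: 236 − Q = 28 ⇒ Q = 208, P = 236 − 0.5·208 = 132.
Change in price: 132 − 28 = 104.

Price rises by 104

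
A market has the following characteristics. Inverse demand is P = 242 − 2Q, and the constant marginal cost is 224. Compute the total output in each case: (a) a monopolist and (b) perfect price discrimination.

A monopolist chooses Q where MR = MC. MR = 242 − 4Q; setting this equal to 224 gives Q = 4.5 and P = 233.
Under first-degree price discrimination the firm charges each unit its demand price and produces up to where P = MC, i.e. Q = 9. Consumer surplus is zero; producer surplus equals total surplus.

Monopoly: Q = 4.5; Perfect PD: Q = 9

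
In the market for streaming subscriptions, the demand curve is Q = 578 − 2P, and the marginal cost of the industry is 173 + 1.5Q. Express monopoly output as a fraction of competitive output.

Inverting demand: P = 289 − 0.5Q.
The monopolist equates marginal revenue to marginal cost: 289 − Q = 173 + 1.5Q, so Q = 46.4. From demand, P = 265.8.
Under competition P = MC: 289 − 0.5Q = 173 + 1.5Q ⇒ Q = 58, P = 260.
Ratio Q_m/Q_c = 46.4/58 = 0.8.

Q_m/Q_c = 0.8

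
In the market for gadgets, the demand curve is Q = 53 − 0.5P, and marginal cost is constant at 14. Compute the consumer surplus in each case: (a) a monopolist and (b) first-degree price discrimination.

Monopoly: CS = 529; Perfect PD: CS = 0

Inverting demand: P = 106 − 2Q.
The monopolist equates marginal revenue to marginal cost: 106 − 4Q = 14, so Q = 23. From demand, P = 60.
CS = ½·(106 − 60)·23 = 529.
With perfect price discrimination, output is the efficient level Q = 46 (where demand meets MC), but every buyer pays their willingness to pay: CS = 0 and PS = total surplus.
CS = 0.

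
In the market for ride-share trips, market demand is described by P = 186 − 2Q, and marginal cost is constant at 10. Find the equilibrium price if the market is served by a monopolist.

Monopoly sets MR = MC: 186 − 4Q = 10 ⇒ Q = 44, P = 186 − 2·44 = 98.

P = 98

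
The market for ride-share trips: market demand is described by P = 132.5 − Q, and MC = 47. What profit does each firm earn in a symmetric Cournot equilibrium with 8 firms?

Cournot with 8 identical firms: the symmetric best-response condition is 132.5 − 9q = 47. Each firm produces q = 9.5, total output Q = 76, price P = 56.5.
Each firm's profit = (56.5 − 47)·9.5 = 90.25.

π_i = 90.25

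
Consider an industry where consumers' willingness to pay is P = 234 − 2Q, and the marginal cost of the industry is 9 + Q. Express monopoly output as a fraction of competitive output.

Q_m/Q_c = 0.6

Monopoly sets MR = MC: 234 − 4Q = 9 + Q ⇒ Q = 45, P = 234 − 2·45 = 144.
Under competition P = MC: 234 − 2Q = 9 + Q ⇒ Q = 75, P = 84.
Ratio Q_m/Q_c = 45/75 = 0.6.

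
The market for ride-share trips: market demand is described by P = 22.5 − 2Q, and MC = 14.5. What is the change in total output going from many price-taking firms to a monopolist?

Perfect competition: P = MC = 14.5, so 22.5 − 2Q = 14.5 and Q = 4.
A monopolist chooses Q where MR = MC. MR = 22.5 − 4Q; setting this equal to 14.5 gives Q = 2 and P = 18.5.
Change in total output: 2 − 4 = −2.

Total output falls by 2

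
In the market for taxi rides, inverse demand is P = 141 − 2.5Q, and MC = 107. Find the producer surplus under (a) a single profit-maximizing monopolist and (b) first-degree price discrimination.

Monopoly: PS = 115.6; Perfect PD: PS = 231.2

Monopoly sets MR = MC: 141 − 5Q = 107 ⇒ Q = 6.8, P = 141 − 2.5·6.8 = 124.
PS = (124 − 107)·6.8 = 115.6.
Under first-degree price discrimination the firm charges each unit its demand price and produces up to where P = MC, i.e. Q = 13.6. Consumer surplus is zero; producer surplus equals total surplus.
PS = ½·(141 − 107)·13.6 = 231.2.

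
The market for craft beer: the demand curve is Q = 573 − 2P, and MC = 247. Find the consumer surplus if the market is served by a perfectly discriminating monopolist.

Inverting demand: P = 286.5 − 0.5Q.
Under first-degree price discrimination the firm charges each unit its demand price and produces up to where P = MC, i.e. Q = 79. Consumer surplus is zero; producer surplus equals total surplus.
CS = 0.

CS = 0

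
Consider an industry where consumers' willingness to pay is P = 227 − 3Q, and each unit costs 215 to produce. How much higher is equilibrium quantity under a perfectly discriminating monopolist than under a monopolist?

Monopoly sets MR = MC: 227 − 6Q = 215 ⇒ Q = 2, P = 227 − 3·2 = 221.
With perfect price discrimination, output is the efficient level Q = 4 (where demand meets MC), but every buyer pays their willingness to pay: CS = 0 and PS = total surplus.
Change in equilibrium quantity: 4 − 2 = 2.

Q rises by 2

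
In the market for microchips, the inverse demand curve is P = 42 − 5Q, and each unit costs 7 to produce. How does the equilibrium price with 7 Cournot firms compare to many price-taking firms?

Cournot: P = 11.375; Competition: P = 7

In a 7-firm Cournot equilibrium, symmetry and the first-order condition give q = (42 − 7)/(40) = 0.875. So Q = 6.125 and P = 11.375.
Under competition P = MC = 7, so Q = (42 − 7)/5 = 7.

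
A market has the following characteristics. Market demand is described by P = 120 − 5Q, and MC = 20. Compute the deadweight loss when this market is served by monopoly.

Competitive firms price at marginal cost: P = 20, giving Q = 20.
A monopolist chooses Q where MR = MC. MR = 120 − 10Q; setting this equal to 20 gives Q = 10 and P = 70.
DWL is the triangle between Q = 10 and Q = 20: ½·(20 − 10)·(70 − 20) = 250.

DWL = 250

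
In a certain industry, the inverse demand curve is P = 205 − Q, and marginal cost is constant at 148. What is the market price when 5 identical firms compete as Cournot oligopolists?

P = 157.5

In a 5-firm Cournot equilibrium, symmetry and the first-order condition give q = (205 − 148)/(6) = 9.5. So Q = 47.5 and P = 157.5.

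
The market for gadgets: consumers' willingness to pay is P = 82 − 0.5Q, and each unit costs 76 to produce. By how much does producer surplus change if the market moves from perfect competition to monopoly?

PS rises by 18

Perfect competition: P = MC = 76, so 82 − 0.5Q = 76 and Q = 12.
PS = (76 − 76)·12 = 0.
Monopoly sets MR = MC: 82 − Q = 76 ⇒ Q = 6, P = 82 − 0.5·6 = 79.
PS = (79 − 76)·6 = 18.
Change in producer surplus: 18 − 0 = 18.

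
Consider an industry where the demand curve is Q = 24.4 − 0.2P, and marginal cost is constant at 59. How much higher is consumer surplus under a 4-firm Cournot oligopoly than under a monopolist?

Inverting demand: P = 122 − 5Q.
The monopolist equates marginal revenue to marginal cost: 122 − 10Q = 59, so Q = 6.3. From demand, P = 90.5.
CS = ½·(122 − 90.5)·6.3 = 99.225.
In a 4-firm Cournot equilibrium, symmetry and the first-order condition give q = (122 − 59)/(25) = 2.52. So Q = 10.08 and P = 71.6.
CS = ½·(122 − 71.6)·10.08 = 254.016.
Change in consumer surplus: 254.016 − 99.225 = 154.791.

CS rises by 154.791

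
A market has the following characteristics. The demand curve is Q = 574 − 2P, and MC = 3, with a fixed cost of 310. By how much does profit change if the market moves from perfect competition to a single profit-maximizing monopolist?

Inverting demand: P = 287 − 0.5Q.
Perfect competition: P = MC = 3, so 287 − 0.5Q = 3 and Q = 568.
Profit = (3 − 3)·568 − 310 = −310.
Monopoly sets MR = MC: 287 − Q = 3 ⇒ Q = 284, P = 287 − 0.5·284 = 145.
Profit = (145 − 3)·284 − 310 = 40018.
Change in profit: 40018 − −310 = 40328.

Profit rises by 40328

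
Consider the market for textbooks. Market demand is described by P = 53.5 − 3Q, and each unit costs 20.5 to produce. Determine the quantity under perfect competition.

Perfect competition: P = MC = 20.5, so 53.5 − 3Q = 20.5 and Q = 11.

Q = 11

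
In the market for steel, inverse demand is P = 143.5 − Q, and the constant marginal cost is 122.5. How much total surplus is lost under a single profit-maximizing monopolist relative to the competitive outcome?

DWL = 55.125

Competitive firms price at marginal cost: P = 122.5, giving Q = 21.
Monopoly sets MR = MC: 143.5 − 2Q = 122.5 ⇒ Q = 10.5, P = 143.5 − 10.5 = 133.
DWL is the triangle between Q = 10.5 and Q = 21: ½·(21 − 10.5)·(133 − 122.5) = 55.125.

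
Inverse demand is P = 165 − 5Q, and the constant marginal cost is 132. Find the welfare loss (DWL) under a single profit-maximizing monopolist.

DWL = 27.225

Perfect competition: P = MC = 132, so 165 − 5Q = 132 and Q = 6.6.
A monopolist chooses Q where MR = MC. MR = 165 − 10Q; setting this equal to 132 gives Q = 3.3 and P = 148.5.
DWL is the triangle between Q = 3.3 and Q = 6.6: ½·(6.6 − 3.3)·(148.5 − 132) = 27.225.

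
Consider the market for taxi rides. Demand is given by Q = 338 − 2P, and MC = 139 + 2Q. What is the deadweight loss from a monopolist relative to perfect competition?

Inverting demand: P = 169 − 0.5Q.
Competitive equilibrium sets price equal to marginal cost: 169 − 0.5Q = 139 + 2Q, so Q = 12 and P = 163.
The monopolist equates marginal revenue to marginal cost: 169 − Q = 139 + 2Q, so Q = 10. From demand, P = 164.
CS = ½·(169 − 163)·12 = 36; PS = (163·12 − 139·12 − ½·2·12²) = 144; TS = 180.
CS = ½·(169 − 164)·10 = 25; PS = (164·10 − 139·10 − ½·2·10²) = 150; TS = 175.
DWL = 180 − 175 = 5.

DWL = 5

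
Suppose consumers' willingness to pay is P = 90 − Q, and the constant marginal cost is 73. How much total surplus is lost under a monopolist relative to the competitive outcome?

DWL = 36.125

Perfect competition: P = MC = 73, so 90 − Q = 73 and Q = 17.
The monopolist equates marginal revenue to marginal cost: 90 − 2Q = 73, so Q = 8.5. From demand, P = 81.5.
DWL is the triangle between Q = 8.5 and Q = 17: ½·(17 − 8.5)·(81.5 − 73) = 36.125.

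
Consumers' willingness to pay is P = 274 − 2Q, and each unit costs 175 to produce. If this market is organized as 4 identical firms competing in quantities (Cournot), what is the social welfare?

Cournot with 4 identical firms: the symmetric best-response condition is 274 − 10q = 175. Each firm produces q = 9.9, total output Q = 39.6, price P = 194.8.
CS = ½·(274 − 194.8)·39.6 = 1568.16; PS = (194.8 − 175)·39.6 = 784.08; TS = 2352.24.

TS = 2352.24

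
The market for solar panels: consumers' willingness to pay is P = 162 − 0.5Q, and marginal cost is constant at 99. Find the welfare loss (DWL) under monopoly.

Competitive firms price at marginal cost: P = 99, giving Q = 126.
The monopolist equates marginal revenue to marginal cost: 162 − Q = 99, so Q = 63. From demand, P = 130.5.
DWL is the triangle between Q = 63 and Q = 126: ½·(126 − 63)·(130.5 − 99) = 992.25.

DWL = 992.25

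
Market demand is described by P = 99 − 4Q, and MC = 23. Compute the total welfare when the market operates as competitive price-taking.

Perfect competition: P = MC = 23, so 99 − 4Q = 23 and Q = 19.
CS = ½·(99 − 23)·19 = 722; PS = (23 − 23)·19 = 0; TS = 722.

TS = 722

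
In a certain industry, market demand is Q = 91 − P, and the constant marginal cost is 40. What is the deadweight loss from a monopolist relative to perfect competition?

DWL = 325.125

Inverting demand: P = 91 − Q.
Under competition P = MC = 40, so Q = (91 − 40)/1 = 51.
A monopolist chooses Q where MR = MC. MR = 91 − 2Q; setting this equal to 40 gives Q = 25.5 and P = 65.5.
DWL is the triangle between Q = 25.5 and Q = 51: ½·(51 − 25.5)·(65.5 − 40) = 325.125.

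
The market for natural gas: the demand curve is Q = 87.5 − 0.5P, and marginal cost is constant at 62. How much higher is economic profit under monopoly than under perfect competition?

π rises by 1596.125

Inverting demand: P = 175 − 2Q.
Perfect competition: P = MC = 62, so 175 − 2Q = 62 and Q = 56.5.
Profit = (62 − 62)·56.5 = 0.
A monopolist chooses Q where MR = MC. MR = 175 − 4Q; setting this equal to 62 gives Q = 28.25 and P = 118.5.
Profit = (118.5 − 62)·28.25 = 1596.125.
Change in economic profit: 1596.125 − 0 = 1596.125.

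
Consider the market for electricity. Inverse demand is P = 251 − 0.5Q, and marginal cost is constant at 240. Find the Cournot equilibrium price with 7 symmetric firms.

In a 7-firm Cournot equilibrium, symmetry and the first-order condition give q = (251 − 240)/(4) = 2.75. So Q = 19.25 and P = 241.375.

P = 241.375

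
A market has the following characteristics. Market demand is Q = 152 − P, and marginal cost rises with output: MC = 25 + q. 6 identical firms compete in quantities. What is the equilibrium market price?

Inverting demand: P = 152 − Q.
Cournot with 6 identical firms: the symmetric best-response condition is 152 − 7q = 25 + q. Each firm produces q = 15.875, total output Q = 95.25, price P = 56.75.

P = 56.75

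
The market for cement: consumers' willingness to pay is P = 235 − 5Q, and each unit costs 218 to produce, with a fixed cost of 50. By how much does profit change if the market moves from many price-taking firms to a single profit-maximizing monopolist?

Competitive firms price at marginal cost: P = 218, giving Q = 3.4.
Profit = (218 − 218)·3.4 − 50 = −50.
Monopoly sets MR = MC: 235 − 10Q = 218 ⇒ Q = 1.7, P = 235 − 5·1.7 = 226.5.
Profit = (226.5 − 218)·1.7 − 50 = −35.55.
Change in profit: −35.55 − −50 = 14.45.

π rises by 14.45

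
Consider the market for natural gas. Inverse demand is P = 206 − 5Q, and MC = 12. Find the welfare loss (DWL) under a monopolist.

DWL = 940.9

Under competition P = MC = 12, so Q = (206 − 12)/5 = 38.8.
Monopoly sets MR = MC: 206 − 10Q = 12 ⇒ Q = 19.4, P = 206 − 5·19.4 = 109.
DWL is the triangle between Q = 19.4 and Q = 38.8: ½·(38.8 − 19.4)·(109 − 12) = 940.9.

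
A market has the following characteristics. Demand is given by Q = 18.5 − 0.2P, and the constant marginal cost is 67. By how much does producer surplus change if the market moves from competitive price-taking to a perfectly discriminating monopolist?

PS rises by 65.025

Inverting demand: P = 92.5 − 5Q.
Competitive firms price at marginal cost: P = 67, giving Q = 5.1.
PS = (67 − 67)·5.1 = 0.
A perfectly discriminating monopolist sells every unit with P(Q) ≥ MC(Q), so output equals the competitive quantity Q = 5.1. Each buyer pays their reservation price, so CS = 0 and the firm captures all surplus.
PS = ½·(92.5 − 67)·5.1 = 65.025.
Change in producer surplus: 65.025 − 0 = 65.025.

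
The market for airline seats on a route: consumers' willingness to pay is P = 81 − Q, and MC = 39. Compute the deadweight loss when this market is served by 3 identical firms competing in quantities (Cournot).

DWL = 55.125

Under competition P = MC = 39, so Q = (81 − 39)/1 = 42.
With 3 symmetric Cournot firms, each firm's FOC gives 81 − 4q = 39, so q = 10.5, Q = 3·10.5 = 31.5, and P = 49.5.
DWL is the triangle between Q = 31.5 and Q = 42: ½·(42 − 31.5)·(49.5 − 39) = 55.125.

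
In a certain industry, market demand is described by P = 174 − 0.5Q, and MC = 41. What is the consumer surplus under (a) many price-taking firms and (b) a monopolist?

Competition: CS = 17689; Monopoly: CS = 4422.25

Under competition P = MC = 41, so Q = (174 − 41)/0.5 = 266.
CS = ½·(174 − 41)·266 = 17689.
Monopoly sets MR = MC: 174 − Q = 41 ⇒ Q = 133, P = 174 − 0.5·133 = 107.5.
CS = ½·(174 − 107.5)·133 = 4422.25.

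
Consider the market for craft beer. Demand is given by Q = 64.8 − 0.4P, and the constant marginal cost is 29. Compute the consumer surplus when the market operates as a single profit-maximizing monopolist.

Inverting demand: P = 162 − 2.5Q.
A monopolist chooses Q where MR = MC. MR = 162 − 5Q; setting this equal to 29 gives Q = 26.6 and P = 95.5.
CS = ½·(162 − 95.5)·26.6 = 884.45.

CS = 884.45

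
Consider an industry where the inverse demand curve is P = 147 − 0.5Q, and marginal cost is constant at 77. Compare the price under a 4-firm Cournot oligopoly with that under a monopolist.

Cournot: P = 91; Monopoly: P = 112

With 4 symmetric Cournot firms, each firm's FOC gives 147 − 2.5q = 77, so q = 28, Q = 4·28 = 112, and P = 91.
A monopolist chooses Q where MR = MC. MR = 147 − Q; setting this equal to 77 gives Q = 70 and P = 112.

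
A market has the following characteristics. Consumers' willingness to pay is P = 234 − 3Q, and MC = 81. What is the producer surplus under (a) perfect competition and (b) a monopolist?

Under competition P = MC = 81, so Q = (234 − 81)/3 = 51.
PS = (81 − 81)·51 = 0.
The monopolist equates marginal revenue to marginal cost: 234 − 6Q = 81, so Q = 25.5. From demand, P = 157.5.
PS = (157.5 − 81)·25.5 = 1950.75.

Competition: PS = 0; Monopoly: PS = 1950.75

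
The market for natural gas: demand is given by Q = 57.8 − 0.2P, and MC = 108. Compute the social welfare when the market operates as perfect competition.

Inverting demand: P = 289 − 5Q.
Competitive firms price at marginal cost: P = 108, giving Q = 36.2.
CS = ½·(289 − 108)·36.2 = 3276.1; PS = (108 − 108)·36.2 = 0; TS = 3276.1.

TS = 3276.1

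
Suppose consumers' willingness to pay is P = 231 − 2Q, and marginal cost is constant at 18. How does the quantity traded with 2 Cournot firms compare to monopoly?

Cournot: Q = 71; Monopoly: Q = 53.25

In a 2-firm Cournot equilibrium, symmetry and the first-order condition give q = (231 − 18)/(6) = 35.5. So Q = 71 and P = 89.
The monopolist equates marginal revenue to marginal cost: 231 − 4Q = 18, so Q = 53.25. From demand, P = 124.5.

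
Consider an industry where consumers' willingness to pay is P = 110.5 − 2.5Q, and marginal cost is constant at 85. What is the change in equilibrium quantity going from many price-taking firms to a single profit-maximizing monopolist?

Q falls by 5.1

Under competition P = MC = 85, so Q = (110.5 − 85)/2.5 = 10.2.
A monopolist chooses Q where MR = MC. MR = 110.5 − 5Q; setting this equal to 85 gives Q = 5.1 and P = 97.75.
Change in equilibrium quantity: 5.1 − 10.2 = −5.1.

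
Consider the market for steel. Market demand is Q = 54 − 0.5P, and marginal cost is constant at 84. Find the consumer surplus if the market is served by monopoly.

Inverting demand: P = 108 − 2Q.
The monopolist equates marginal revenue to marginal cost: 108 − 4Q = 84, so Q = 6. From demand, P = 96.
CS = ½·(108 − 96)·6 = 36.

CS = 36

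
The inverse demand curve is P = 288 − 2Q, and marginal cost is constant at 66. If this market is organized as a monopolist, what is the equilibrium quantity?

Q = 55.5

Monopoly sets MR = MC: 288 − 4Q = 66 ⇒ Q = 55.5, P = 288 − 2·55.5 = 177.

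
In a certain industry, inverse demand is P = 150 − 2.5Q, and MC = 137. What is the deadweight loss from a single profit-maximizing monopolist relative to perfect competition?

DWL = 8.45

Competitive firms price at marginal cost: P = 137, giving Q = 5.2.
Monopoly sets MR = MC: 150 − 5Q = 137 ⇒ Q = 2.6, P = 150 − 2.5·2.6 = 143.5.
DWL is the triangle between Q = 2.6 and Q = 5.2: ½·(5.2 − 2.6)·(143.5 − 137) = 8.45.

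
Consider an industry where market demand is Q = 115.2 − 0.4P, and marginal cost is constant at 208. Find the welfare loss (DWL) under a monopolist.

DWL = 320

Inverting demand: P = 288 − 2.5Q.
Under competition P = MC = 208, so Q = (288 − 208)/2.5 = 32.
The monopolist equates marginal revenue to marginal cost: 288 − 5Q = 208, so Q = 16. From demand, P = 248.
DWL is the triangle between Q = 16 and Q = 32: ½·(32 − 16)·(248 − 208) = 320.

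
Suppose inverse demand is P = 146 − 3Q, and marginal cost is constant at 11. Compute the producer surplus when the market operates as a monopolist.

PS = 1518.75

The monopolist equates marginal revenue to marginal cost: 146 − 6Q = 11, so Q = 22.5. From demand, P = 78.5.
PS = (78.5 − 11)·22.5 = 1518.75.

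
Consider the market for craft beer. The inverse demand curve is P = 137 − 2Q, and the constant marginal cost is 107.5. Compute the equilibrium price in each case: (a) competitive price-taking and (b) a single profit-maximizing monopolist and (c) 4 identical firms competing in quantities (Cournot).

Competition: P = 107.5; Monopoly: P = 122.25; Cournot: P = 113.4

Competitive firms price at marginal cost: P = 107.5, giving Q = 14.75.
A monopolist chooses Q where MR = MC. MR = 137 − 4Q; setting this equal to 107.5 gives Q = 7.375 and P = 122.25.
With 4 symmetric Cournot firms, each firm's FOC gives 137 − 10q = 107.5, so q = 2.95, Q = 4·2.95 = 11.8, and P = 113.4.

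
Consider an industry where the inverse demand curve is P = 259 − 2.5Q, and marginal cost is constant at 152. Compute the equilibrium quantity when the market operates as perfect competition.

Q = 42.8

Perfect competition: P = MC = 152, so 259 − 2.5Q = 152 and Q = 42.8.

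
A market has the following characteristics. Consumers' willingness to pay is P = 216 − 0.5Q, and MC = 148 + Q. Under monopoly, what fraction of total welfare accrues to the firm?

PS/TS = 0.8

Monopoly sets MR = MC: 216 − Q = 148 + Q ⇒ Q = 34, P = 216 − 0.5·34 = 199.
CS = ½·(216 − 199)·34 = 289.
PS = P·Q − VC(Q) = 199·34 − (148·34 + ½·1·34²) = 1156.
Share captured = PS/TS = 1156/1445 = 0.8.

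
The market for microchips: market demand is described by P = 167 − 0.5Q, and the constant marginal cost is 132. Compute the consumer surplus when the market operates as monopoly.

CS = 306.25

The monopolist equates marginal revenue to marginal cost: 167 − Q = 132, so Q = 35. From demand, P = 149.5.
CS = ½·(167 − 149.5)·35 = 306.25.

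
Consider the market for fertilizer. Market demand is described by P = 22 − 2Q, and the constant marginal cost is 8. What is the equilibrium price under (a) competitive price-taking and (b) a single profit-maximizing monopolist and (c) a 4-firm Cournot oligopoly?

Under competition P = MC = 8, so Q = (22 − 8)/2 = 7.
Monopoly sets MR = MC: 22 − 4Q = 8 ⇒ Q = 3.5, P = 22 − 2·3.5 = 15.
Cournot with 4 identical firms: the symmetric best-response condition is 22 − 10q = 8. Each firm produces q = 1.4, total output Q = 5.6, price P = 10.8.

Competition: P = 8; Monopoly: P = 15; Cournot: P = 10.8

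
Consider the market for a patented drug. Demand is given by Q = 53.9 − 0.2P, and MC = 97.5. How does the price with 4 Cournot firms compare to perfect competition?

Inverting demand: P = 269.5 − 5Q.
In a 4-firm Cournot equilibrium, symmetry and the first-order condition give q = (269.5 − 97.5)/(25) = 6.88. So Q = 27.52 and P = 131.9.
Competitive firms price at marginal cost: P = 97.5, giving Q = 34.4.

Cournot: P = 131.9; Competition: P = 97.5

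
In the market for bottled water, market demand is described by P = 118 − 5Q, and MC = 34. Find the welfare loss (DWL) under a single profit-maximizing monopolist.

Competitive firms price at marginal cost: P = 34, giving Q = 16.8.
A monopolist chooses Q where MR = MC. MR = 118 − 10Q; setting this equal to 34 gives Q = 8.4 and P = 76.
DWL is the triangle between Q = 8.4 and Q = 16.8: ½·(16.8 − 8.4)·(76 − 34) = 176.4.

DWL = 176.4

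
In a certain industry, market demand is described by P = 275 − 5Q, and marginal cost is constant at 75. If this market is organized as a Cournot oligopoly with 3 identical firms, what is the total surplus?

TS = 3750

Cournot with 3 identical firms: the symmetric best-response condition is 275 − 20q = 75. Each firm produces q = 10, total output Q = 30, price P = 125.
CS = ½·(275 − 125)·30 = 2250; PS = (125 − 75)·30 = 1500; TS = 3750.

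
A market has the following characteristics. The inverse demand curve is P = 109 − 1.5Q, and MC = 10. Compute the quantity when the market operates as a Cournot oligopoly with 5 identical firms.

Q = 55

Cournot with 5 identical firms: the symmetric best-response condition is 109 − 9q = 10. Each firm produces q = 11, total output Q = 55, price P = 26.5.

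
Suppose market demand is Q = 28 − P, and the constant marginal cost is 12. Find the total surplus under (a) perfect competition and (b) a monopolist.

Competition: TS = 128; Monopoly: TS = 96

Inverting demand: P = 28 − Q.
Competitive firms price at marginal cost: P = 12, giving Q = 16.
CS = ½·(28 − 12)·16 = 128; PS = (12 − 12)·16 = 0; TS = 128.
A monopolist chooses Q where MR = MC. MR = 28 − 2Q; setting this equal to 12 gives Q = 8 and P = 20.
CS = ½·(28 − 20)·8 = 32; PS = (20 − 12)·8 = 64; TS = 96.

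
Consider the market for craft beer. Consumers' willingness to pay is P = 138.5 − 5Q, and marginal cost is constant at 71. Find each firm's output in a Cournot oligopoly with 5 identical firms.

In a 5-firm Cournot equilibrium, symmetry and the first-order condition give q = (138.5 − 71)/(30) = 2.25. So Q = 11.25 and P = 82.25.

q_i = 2.25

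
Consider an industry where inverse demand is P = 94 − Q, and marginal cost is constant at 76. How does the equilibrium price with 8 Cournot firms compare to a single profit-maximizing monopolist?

With 8 symmetric Cournot firms, each firm's FOC gives 94 − 9q = 76, so q = 2, Q = 8·2 = 16, and P = 78.
A monopolist chooses Q where MR = MC. MR = 94 − 2Q; setting this equal to 76 gives Q = 9 and P = 85.

Cournot: P = 78; Monopoly: P = 85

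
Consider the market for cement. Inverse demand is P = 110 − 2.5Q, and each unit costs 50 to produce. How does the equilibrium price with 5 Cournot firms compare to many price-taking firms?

Cournot: P = 60; Competition: P = 50

In a 5-firm Cournot equilibrium, symmetry and the first-order condition give q = (110 − 50)/(15) = 4. So Q = 20 and P = 60.
Perfect competition: P = MC = 50, so 110 − 2.5Q = 50 and Q = 24.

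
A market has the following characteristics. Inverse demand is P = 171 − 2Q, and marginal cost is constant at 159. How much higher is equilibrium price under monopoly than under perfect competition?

Equilibrium price rises by 6

Under competition P = MC = 159, so Q = (171 − 159)/2 = 6.
The monopolist equates marginal revenue to marginal cost: 171 − 4Q = 159, so Q = 3. From demand, P = 165.
Change in equilibrium price: 165 − 159 = 6.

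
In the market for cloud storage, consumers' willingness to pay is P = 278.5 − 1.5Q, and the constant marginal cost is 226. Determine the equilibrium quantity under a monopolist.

Q = 17.5

Monopoly sets MR = MC: 278.5 − 3Q = 226 ⇒ Q = 17.5, P = 278.5 − 1.5·17.5 = 252.25.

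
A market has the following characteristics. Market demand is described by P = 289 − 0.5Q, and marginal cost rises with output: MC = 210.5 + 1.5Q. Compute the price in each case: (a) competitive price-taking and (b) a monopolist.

Under competition P = MC: 289 − 0.5Q = 210.5 + 1.5Q ⇒ Q = 39.25, P = 269.375.
The monopolist equates marginal revenue to marginal cost: 289 − Q = 210.5 + 1.5Q, so Q = 31.4. From demand, P = 273.3.

Competition: P = 269.375; Monopoly: P = 273.3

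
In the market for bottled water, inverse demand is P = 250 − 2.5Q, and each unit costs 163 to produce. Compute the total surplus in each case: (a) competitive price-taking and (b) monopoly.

Under competition P = MC = 163, so Q = (250 − 163)/2.5 = 34.8.
CS = ½·(250 − 163)·34.8 = 1513.8; PS = (163 − 163)·34.8 = 0; TS = 1513.8.
A monopolist chooses Q where MR = MC. MR = 250 − 5Q; setting this equal to 163 gives Q = 17.4 and P = 206.5.
CS = ½·(250 − 206.5)·17.4 = 378.45; PS = (206.5 − 163)·17.4 = 756.9; TS = 1135.35.

Competition: TS = 1513.8; Monopoly: TS = 1135.35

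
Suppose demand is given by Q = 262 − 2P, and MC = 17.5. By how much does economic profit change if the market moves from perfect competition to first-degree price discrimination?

Economic profit rises by 12882.25

Inverting demand: P = 131 − 0.5Q.
Competitive firms price at marginal cost: P = 17.5, giving Q = 227.
Profit = (17.5 − 17.5)·227 = 0.
A perfectly discriminating monopolist sells every unit with P(Q) ≥ MC(Q), so output equals the competitive quantity Q = 227. Each buyer pays their reservation price, so CS = 0 and the firm captures all surplus.
PS equals the full surplus area, 12882.25. Profit = 12882.25 = 12882.25.
Change in economic profit: 12882.25 − 0 = 12882.25.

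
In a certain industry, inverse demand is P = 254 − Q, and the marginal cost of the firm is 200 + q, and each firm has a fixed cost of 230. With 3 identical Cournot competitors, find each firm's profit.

With 3 symmetric Cournot firms, each firm's FOC gives 254 − 4q = 200 + q, so q = 10.8, Q = 3·10.8 = 32.4, and P = 221.6.
Each firm's profit = 221.6·10.8 − (200·10.8 + ½·1·10.8²) − 230 = −55.04.

π_i = −55.04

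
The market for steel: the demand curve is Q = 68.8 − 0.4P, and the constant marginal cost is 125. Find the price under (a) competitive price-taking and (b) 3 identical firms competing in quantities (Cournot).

Inverting demand: P = 172 − 2.5Q.
Under competition P = MC = 125, so Q = (172 − 125)/2.5 = 18.8.
Cournot with 3 identical firms: the symmetric best-response condition is 172 − 10q = 125. Each firm produces q = 4.7, total output Q = 14.1, price P = 136.75.

Competition: P = 125; Cournot: P = 136.75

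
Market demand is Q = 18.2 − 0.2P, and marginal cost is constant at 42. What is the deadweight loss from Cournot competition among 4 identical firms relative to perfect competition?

Inverting demand: P = 91 − 5Q.
Under competition P = MC = 42, so Q = (91 − 42)/5 = 9.8.
With 4 symmetric Cournot firms, each firm's FOC gives 91 − 25q = 42, so q = 1.96, Q = 4·1.96 = 7.84, and P = 51.8.
DWL is the triangle between Q = 7.84 and Q = 9.8: ½·(9.8 − 7.84)·(51.8 − 42) = 9.604.

DWL = 9.604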